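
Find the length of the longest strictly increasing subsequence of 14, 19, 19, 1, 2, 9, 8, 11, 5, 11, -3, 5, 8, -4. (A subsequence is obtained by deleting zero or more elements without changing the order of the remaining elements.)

4

One longest increasing subsequence is 1, 2, 9, 11 (positions 4,5,6,8), of length 4; no longer one exists.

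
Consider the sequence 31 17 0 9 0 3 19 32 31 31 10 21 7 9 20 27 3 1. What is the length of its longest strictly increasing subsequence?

6

Let dp[i] be the longest increasing subsequence ending at position i. Then dp = [1, 1, 1, 2, 1, 2, 3, 4, 4, 4, 3, 4, 3, 4, 5, 6, 2, 2].
The maximum is 6; one witness is 0, 3, 7, 9, 20, 27 at positions 3,6,13,14,15,16.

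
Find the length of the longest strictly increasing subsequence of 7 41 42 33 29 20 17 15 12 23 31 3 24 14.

One longest increasing subsequence is 7, 20, 23, 31 (positions 1,6,10,11), of length 4; no longer one exists.

4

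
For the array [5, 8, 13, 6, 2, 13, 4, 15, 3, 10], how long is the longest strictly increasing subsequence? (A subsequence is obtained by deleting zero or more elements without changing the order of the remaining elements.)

Let dp[i] be the longest increasing subsequence ending at position i. Then dp = [1, 2, 3, 2, 1, 3, 2, 4, 2, 3].
The maximum is 4; one witness is 5, 8, 13, 15 at positions 1,2,3,8.

4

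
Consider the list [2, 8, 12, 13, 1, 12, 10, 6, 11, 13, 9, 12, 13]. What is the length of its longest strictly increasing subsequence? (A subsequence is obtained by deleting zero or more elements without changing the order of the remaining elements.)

Scanning left to right, the best length ending at each element is: 2→1, 8→2, 12→3, 13→4, 1→1, 12→3, 10→3, 6→2, 11→4, 13→5, 9→3, 12→5, 13→6.
So the longest increasing subsequence has length 6, e.g. 2, 8, 10, 11, 12, 13.

6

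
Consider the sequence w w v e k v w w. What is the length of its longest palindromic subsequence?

One longest palindromic subsequence is wwvkvww (positions 1,2,3,5,6,7,8); it reads the same forward and backward, and the interval DP gives dp[1][8] = 7.

7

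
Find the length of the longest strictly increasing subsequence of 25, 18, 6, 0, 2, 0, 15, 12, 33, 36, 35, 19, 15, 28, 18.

5

Scanning left to right, the best length ending at each element is: 25→1, 18→1, 6→1, 0→1, 2→2, 0→1, 15→3, 12→3, 33→4, 36→5, 35→5, 19→4, 15→4, 28→5, 18→5.
So the longest increasing subsequence has length 5, e.g. 0, 2, 15, 33, 36.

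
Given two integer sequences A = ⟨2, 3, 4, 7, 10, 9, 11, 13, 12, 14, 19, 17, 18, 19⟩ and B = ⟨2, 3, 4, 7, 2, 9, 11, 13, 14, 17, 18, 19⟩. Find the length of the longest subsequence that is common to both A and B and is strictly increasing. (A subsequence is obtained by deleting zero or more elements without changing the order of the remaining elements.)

11

For each value that appears in both, track the longest common increasing run ending there.
The best achievable length is 11; one witness is 2, 3, 4, 7, 9, 11, 13, 14, 17, 18, 19 (A-positions 1,2,3,4,6,7,8,10,12,13,14, B-positions 1,2,3,4,6,7,8,9,10,11,12).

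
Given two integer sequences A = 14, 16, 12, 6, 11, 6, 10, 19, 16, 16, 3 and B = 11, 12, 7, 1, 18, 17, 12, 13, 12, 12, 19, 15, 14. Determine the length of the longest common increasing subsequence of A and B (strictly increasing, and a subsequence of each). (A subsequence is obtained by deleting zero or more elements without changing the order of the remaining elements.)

2

For each value that appears in both, track the longest common increasing run ending there.
The best achievable length is 2; one witness is 11, 19 (A-positions 5,8, B-positions 1,11).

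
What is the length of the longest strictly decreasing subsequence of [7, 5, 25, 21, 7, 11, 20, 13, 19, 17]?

5

Let dp[i] be the longest decreasing subsequence ending at position i. Then dp = [1, 2, 1, 2, 3, 3, 3, 4, 4, 5].
The maximum is 5; one witness is 25, 21, 20, 19, 17 at positions 3,4,7,9,10.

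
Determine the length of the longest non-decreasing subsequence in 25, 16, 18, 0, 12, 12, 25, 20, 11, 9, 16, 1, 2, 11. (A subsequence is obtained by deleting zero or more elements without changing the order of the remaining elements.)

4

Scanning left to right, the best length ending at each element is: 25→1, 16→1, 18→2, 0→1, 12→2, 12→3, 25→4, 20→4, 11→2, 9→2, 16→4, 1→2, 2→3, 11→4.
So the longest non-decreasing subsequence has length 4, e.g. 0, 12, 12, 25.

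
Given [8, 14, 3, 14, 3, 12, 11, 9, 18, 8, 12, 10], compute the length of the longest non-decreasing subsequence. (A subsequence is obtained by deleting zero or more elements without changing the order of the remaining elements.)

Scanning left to right, the best length ending at each element is: 8→1, 14→2, 3→1, 14→3, 3→2, 12→3, 11→3, 9→3, 18→4, 8→3, 12→4, 10→4.
So the longest non-decreasing subsequence has length 4, e.g. 8, 14, 14, 18.

4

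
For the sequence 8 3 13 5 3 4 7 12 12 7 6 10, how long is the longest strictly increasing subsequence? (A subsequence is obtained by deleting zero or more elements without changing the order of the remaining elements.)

Let dp[i] be the longest increasing subsequence ending at position i. Then dp = [1, 1, 2, 2, 1, 2, 3, 4, 4, 3, 3, 4].
The maximum is 4; one witness is 3, 5, 7, 12 at positions 2,4,7,8.

4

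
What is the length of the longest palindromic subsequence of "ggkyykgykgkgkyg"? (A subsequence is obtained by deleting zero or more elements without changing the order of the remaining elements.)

11

Using dp[i][j] = 2 + dp[i+1][j−1] if the ends match, else max(dp[i+1][j], dp[i][j−1]):
dp[1][15] = 11. A witness is gykgkgkgkyg at positions 1,4,6,7,9,10,11,12,13,14,15.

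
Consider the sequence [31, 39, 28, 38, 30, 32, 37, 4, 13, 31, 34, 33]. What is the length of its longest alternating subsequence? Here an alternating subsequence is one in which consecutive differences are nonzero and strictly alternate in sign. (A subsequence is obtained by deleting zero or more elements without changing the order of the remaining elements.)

9

A longest alternating subsequence is 31, 39, 28, 38, 30, 32, 4, 34, 33 (positions 1,2,3,4,5,6,8,11,12); its 8 consecutive differences strictly alternate in sign, and length 9 is optimal.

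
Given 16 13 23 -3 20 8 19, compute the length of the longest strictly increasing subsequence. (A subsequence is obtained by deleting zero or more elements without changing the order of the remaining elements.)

3

Let dp[i] be the longest increasing subsequence ending at position i. Then dp = [1, 1, 2, 1, 2, 2, 3].
The maximum is 3; one witness is -3, 8, 19 at positions 4,6,7.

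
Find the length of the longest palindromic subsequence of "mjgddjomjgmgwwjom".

9

Using dp[i][j] = 2 + dp[i+1][j−1] if the ends match, else max(dp[i+1][j], dp[i][j−1]):
dp[1][17] = 9. A witness is mojgmgjom at positions 1,7,9,10,11,12,15,16,17.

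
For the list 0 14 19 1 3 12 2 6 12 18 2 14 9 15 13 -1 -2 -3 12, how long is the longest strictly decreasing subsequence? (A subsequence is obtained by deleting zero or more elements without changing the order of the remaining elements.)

7

Let dp[i] be the longest decreasing subsequence ending at position i. Then dp = [1, 1, 1, 2, 2, 2, 3, 3, 2, 2, 4, 3, 4, 3, 4, 5, 6, 7, 5].
The maximum is 7; one witness is 14, 12, 6, 2, -1, -2, -3 at positions 2,6,8,11,16,17,18.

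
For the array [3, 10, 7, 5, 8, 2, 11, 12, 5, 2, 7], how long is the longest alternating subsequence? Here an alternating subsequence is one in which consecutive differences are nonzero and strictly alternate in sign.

Track the best alternating length ending on an up-step vs a down-step at each position: up/down = 1/1, 2/1, 2/3, 2/3, 4/3, 1/5, 6/1, 6/1, 6/7, 1/7, 8/7.
The maximum over both is 8; one such subsequence is 3, 10, 7, 8, 2, 11, 5, 7.

8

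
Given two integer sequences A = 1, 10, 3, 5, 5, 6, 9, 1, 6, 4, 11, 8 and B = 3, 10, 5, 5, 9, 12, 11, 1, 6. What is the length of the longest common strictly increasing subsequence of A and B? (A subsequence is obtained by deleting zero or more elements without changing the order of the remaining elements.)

4

A longest common strictly increasing subsequence is 3, 5, 9, 11 (length 4); it appears in order in both A and B, and no longer such subsequence exists.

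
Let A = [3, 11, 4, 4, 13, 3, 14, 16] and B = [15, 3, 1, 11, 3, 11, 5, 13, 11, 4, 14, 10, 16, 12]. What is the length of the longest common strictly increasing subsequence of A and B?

A longest common strictly increasing subsequence is 3, 11, 13, 14, 16 (length 5); it appears in order in both A and B, and no longer such subsequence exists.

5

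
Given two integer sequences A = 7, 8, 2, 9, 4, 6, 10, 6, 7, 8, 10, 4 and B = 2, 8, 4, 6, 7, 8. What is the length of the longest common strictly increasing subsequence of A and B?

For each value that appears in both, track the longest common increasing run ending there.
The best achievable length is 5; one witness is 2, 4, 6, 7, 8 (A-positions 3,5,6,9,10, B-positions 1,3,4,5,6).

5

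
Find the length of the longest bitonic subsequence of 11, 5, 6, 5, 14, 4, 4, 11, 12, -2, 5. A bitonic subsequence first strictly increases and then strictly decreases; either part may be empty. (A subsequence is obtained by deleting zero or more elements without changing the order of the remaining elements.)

One longest bitonic subsequence is 11, 6, 5, 4, -2 (positions 1,3,4,7,10): it rises to 11 then falls. Length 5 is optimal.

5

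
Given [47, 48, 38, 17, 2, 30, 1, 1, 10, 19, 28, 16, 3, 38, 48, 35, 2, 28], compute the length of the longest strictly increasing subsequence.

One longest increasing subsequence is 2, 10, 19, 28, 38, 48 (positions 5,9,10,11,14,15), of length 6; no longer one exists.

6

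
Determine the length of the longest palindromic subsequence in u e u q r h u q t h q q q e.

7

One longest palindromic subsequence is eqqqqqe (positions 2,4,8,11,12,13,14); it reads the same forward and backward, and the interval DP gives dp[1][14] = 7.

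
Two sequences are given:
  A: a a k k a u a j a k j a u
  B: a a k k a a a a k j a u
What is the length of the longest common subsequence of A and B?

Backtracking the LCS table gives one alignment: a (A1,B1) → a (A2,B2) → k (A3,B3) → k (A4,B4) → a (A5,B6) → a (A7,B7) → a (A9,B8) → k (A10,B9) → j (A11,B10) → a (A12,B11) → u (A13,B12).
So the longest common subsequence has length 11.

11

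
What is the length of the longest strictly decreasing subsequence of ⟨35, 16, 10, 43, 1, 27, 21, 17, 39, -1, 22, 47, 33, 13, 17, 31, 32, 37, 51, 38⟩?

One longest decreasing subsequence is 35, 16, 10, 1, -1 (positions 1,2,3,5,10), of length 5; no longer one exists.

5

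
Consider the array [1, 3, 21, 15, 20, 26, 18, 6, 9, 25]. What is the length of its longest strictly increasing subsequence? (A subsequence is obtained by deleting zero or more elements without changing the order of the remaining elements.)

One longest increasing subsequence is 1, 3, 15, 20, 26 (positions 1,2,4,5,6), of length 5; no longer one exists.

5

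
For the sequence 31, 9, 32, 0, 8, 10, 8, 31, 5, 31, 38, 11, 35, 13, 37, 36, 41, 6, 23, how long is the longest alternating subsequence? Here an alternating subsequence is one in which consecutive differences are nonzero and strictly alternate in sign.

17

Track the best alternating length ending on an up-step vs a down-step at each position: up/down = 1/1, 1/2, 3/1, 1/4, 5/4, 5/4, 5/6, 7/4, 5/8, 9/4, 9/1, 9/10, 11/10, 11/12, 13/10, 13/14, 15/1, 9/16, 17/16.
The maximum over both is 17; one such subsequence is 31, 9, 32, 0, 10, 8, 31, 5, 31, 11, 35, 13, 37, 36, 41, 6, 23.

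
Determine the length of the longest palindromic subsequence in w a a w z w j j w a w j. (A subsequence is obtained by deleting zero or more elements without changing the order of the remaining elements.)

One longest palindromic subsequence is wawjjwaw (positions 1,2,4,7,8,9,10,11); it reads the same forward and backward, and the interval DP gives dp[1][12] = 8.

8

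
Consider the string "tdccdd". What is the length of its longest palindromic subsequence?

4

One longest palindromic subsequence is dccd (positions 2,3,4,6); it reads the same forward and backward, and the interval DP gives dp[1][6] = 4.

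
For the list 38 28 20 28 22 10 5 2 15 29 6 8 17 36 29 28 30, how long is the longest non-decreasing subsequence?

Scanning left to right, the best length ending at each element is: 38→1, 28→1, 20→1, 28→2, 22→2, 10→1, 5→1, 2→1, 15→2, 29→3, 6→2, 8→3, 17→4, 36→5, 29→5, 28→5, 30→6.
So the longest non-decreasing subsequence has length 6, e.g. 5, 6, 8, 17, 29, 30.

6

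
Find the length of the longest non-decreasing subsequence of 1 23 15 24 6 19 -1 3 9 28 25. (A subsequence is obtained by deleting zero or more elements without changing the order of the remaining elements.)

4

Let dp[i] be the longest non-decreasing subsequence ending at position i. Then dp = [1, 2, 2, 3, 2, 3, 1, 2, 3, 4, 4].
The maximum is 4; one witness is 1, 23, 24, 28 at positions 1,2,4,10.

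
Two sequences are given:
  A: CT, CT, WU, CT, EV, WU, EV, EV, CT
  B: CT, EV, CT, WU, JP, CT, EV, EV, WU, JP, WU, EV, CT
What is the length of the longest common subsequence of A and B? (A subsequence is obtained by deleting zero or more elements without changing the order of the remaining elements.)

A longest common subsequence is CT, CT, WU, CT, EV, WU, EV, CT (length 8); the LCS DP confirms no longer common subsequence exists.

8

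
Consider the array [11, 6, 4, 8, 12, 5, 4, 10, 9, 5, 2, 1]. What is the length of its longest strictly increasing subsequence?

Scanning left to right, the best length ending at each element is: 11→1, 6→1, 4→1, 8→2, 12→3, 5→2, 4→1, 10→3, 9→3, 5→2, 2→1, 1→1.
So the longest increasing subsequence has length 3, e.g. 6, 8, 12.

3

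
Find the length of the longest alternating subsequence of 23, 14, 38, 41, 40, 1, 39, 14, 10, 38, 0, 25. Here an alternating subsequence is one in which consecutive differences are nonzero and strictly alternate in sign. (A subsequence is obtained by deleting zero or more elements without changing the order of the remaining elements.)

9

Track the best alternating length ending on an up-step vs a down-step at each position: up/down = 1/1, 1/2, 3/1, 3/1, 3/4, 1/4, 5/4, 5/6, 5/6, 7/6, 1/8, 9/8.
The maximum over both is 9; one such subsequence is 23, 14, 38, 1, 39, 14, 38, 0, 25.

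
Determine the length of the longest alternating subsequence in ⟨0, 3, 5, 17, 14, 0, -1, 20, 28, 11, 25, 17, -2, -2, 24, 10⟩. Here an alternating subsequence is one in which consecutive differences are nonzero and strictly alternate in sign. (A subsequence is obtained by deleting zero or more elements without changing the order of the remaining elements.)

9

A longest alternating subsequence is 0, 17, 14, 20, 11, 25, 17, 24, 10 (positions 1,4,5,8,10,11,12,15,16); its 8 consecutive differences strictly alternate in sign, and length 9 is optimal.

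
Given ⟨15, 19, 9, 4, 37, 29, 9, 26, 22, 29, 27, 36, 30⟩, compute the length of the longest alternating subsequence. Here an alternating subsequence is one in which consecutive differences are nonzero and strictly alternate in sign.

11

A longest alternating subsequence is 15, 19, 9, 37, 9, 26, 22, 29, 27, 36, 30 (positions 1,2,3,5,7,8,9,10,11,12,13); its 10 consecutive differences strictly alternate in sign, and length 11 is optimal.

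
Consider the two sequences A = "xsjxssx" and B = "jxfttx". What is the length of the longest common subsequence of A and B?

3

A longest common subsequence is jxx (length 3); the LCS DP confirms no longer common subsequence exists.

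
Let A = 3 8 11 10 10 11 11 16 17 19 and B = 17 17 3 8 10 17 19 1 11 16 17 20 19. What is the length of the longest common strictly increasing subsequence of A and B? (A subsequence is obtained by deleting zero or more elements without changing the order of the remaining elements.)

7

For each value that appears in both, track the longest common increasing run ending there.
The best achievable length is 7; one witness is 3, 8, 10, 11, 16, 17, 19 (A-positions 1,2,4,6,8,9,10, B-positions 3,4,5,9,10,11,13).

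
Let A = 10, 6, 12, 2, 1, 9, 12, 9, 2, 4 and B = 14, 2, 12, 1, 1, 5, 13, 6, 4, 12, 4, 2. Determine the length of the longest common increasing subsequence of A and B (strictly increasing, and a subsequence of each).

2

For each value that appears in both, track the longest common increasing run ending there.
The best achievable length is 2; one witness is 2, 12 (A-positions 4,7, B-positions 2,3).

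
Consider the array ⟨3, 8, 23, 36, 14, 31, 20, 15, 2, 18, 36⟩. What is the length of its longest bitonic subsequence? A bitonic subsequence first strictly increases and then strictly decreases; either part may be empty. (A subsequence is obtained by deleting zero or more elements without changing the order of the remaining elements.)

8

One longest bitonic subsequence is 3, 8, 23, 36, 31, 20, 15, 2 (positions 1,2,3,4,6,7,8,9): it rises to 36 then falls. Length 8 is optimal.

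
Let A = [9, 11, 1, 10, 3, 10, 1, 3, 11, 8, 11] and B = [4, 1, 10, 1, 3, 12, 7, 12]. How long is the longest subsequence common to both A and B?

A longest common subsequence is 1, 10, 1, 3 (length 4); the LCS DP confirms no longer common subsequence exists.

4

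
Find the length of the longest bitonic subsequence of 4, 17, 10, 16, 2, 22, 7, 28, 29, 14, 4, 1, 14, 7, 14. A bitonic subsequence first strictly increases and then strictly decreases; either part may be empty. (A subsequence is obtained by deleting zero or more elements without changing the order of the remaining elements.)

9

Let inc[i] be the LIS ending at i and dec[i] the longest strictly decreasing subsequence starting at i. inc = [1, 2, 2, 3, 1, 4, 2, 5, 6, 3, 2, 1, 3, 3, 4], dec = [3, 5, 4, 4, 2, 4, 3, 4, 4, 3, 2, 1, 2, 1, 1].
max_i inc[i]+dec[i]−1 = 9, with one witness 4, 10, 16, 22, 28, 29, 14, 4, 1.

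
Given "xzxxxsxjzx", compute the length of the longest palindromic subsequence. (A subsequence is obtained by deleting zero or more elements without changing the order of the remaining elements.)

Using dp[i][j] = 2 + dp[i+1][j−1] if the ends match, else max(dp[i+1][j], dp[i][j−1]):
dp[1][10] = 8. A witness is xzxxxxzx at positions 1,2,3,4,5,7,9,10.

8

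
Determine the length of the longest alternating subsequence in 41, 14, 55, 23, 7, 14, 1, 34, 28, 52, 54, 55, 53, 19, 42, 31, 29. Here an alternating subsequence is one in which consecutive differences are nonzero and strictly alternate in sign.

Track the best alternating length ending on an up-step vs a down-step at each position: up/down = 1/1, 1/2, 3/1, 3/4, 1/4, 5/4, 1/6, 7/4, 7/8, 9/4, 9/4, 9/1, 9/10, 7/10, 11/10, 11/12, 11/12.
The maximum over both is 12; one such subsequence is 41, 14, 55, 7, 14, 1, 34, 28, 52, 19, 42, 31.

12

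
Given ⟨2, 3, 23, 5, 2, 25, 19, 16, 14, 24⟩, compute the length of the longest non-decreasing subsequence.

5

Scanning left to right, the best length ending at each element is: 2→1, 3→2, 23→3, 5→3, 2→2, 25→4, 19→4, 16→4, 14→4, 24→5.
So the longest non-decreasing subsequence has length 5, e.g. 2, 3, 5, 19, 24.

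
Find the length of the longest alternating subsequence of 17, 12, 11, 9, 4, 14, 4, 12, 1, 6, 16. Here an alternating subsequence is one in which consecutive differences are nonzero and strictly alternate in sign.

7

Track the best alternating length ending on an up-step vs a down-step at each position: up/down = 1/1, 1/2, 1/2, 1/2, 1/2, 3/2, 1/4, 5/4, 1/6, 7/6, 7/2.
The maximum over both is 7; one such subsequence is 17, 12, 14, 4, 12, 1, 6.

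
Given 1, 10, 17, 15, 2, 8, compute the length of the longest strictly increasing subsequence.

3

One longest increasing subsequence is 1, 10, 17 (positions 1,2,3), of length 3; no longer one exists.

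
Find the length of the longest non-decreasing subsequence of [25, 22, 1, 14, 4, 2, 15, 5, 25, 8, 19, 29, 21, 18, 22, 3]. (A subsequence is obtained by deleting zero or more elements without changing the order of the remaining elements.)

Scanning left to right, the best length ending at each element is: 25→1, 22→1, 1→1, 14→2, 4→2, 2→2, 15→3, 5→3, 25→4, 8→4, 19→5, 29→6, 21→6, 18→5, 22→7, 3→3.
So the longest non-decreasing subsequence has length 7, e.g. 1, 4, 5, 8, 19, 21, 22.

7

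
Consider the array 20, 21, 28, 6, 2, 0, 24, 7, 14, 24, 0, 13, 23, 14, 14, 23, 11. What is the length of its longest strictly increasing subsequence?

Let dp[i] be the longest increasing subsequence ending at position i. Then dp = [1, 2, 3, 1, 1, 1, 3, 2, 3, 4, 1, 3, 4, 4, 4, 5, 3].
The maximum is 5; one witness is 6, 7, 13, 14, 23 at positions 4,8,12,14,16.

5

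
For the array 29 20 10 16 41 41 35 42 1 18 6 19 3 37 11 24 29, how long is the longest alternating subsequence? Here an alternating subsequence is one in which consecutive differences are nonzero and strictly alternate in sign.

13

A longest alternating subsequence is 29, 20, 41, 35, 42, 1, 18, 6, 19, 3, 37, 11, 24 (positions 1,2,5,7,8,9,10,11,12,13,14,15,16); its 12 consecutive differences strictly alternate in sign, and length 13 is optimal.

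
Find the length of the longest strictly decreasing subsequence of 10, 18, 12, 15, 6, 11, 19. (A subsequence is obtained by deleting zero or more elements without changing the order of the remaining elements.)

3

Let dp[i] be the longest decreasing subsequence ending at position i. Then dp = [1, 1, 2, 2, 3, 3, 1].
The maximum is 3; one witness is 18, 12, 6 at positions 2,3,5.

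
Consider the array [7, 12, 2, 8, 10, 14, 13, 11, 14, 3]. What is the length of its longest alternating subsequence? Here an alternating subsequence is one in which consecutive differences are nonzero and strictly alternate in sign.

7

Track the best alternating length ending on an up-step vs a down-step at each position: up/down = 1/1, 2/1, 1/3, 4/3, 4/3, 4/1, 4/5, 4/5, 6/1, 4/7.
The maximum over both is 7; one such subsequence is 7, 12, 2, 14, 13, 14, 3.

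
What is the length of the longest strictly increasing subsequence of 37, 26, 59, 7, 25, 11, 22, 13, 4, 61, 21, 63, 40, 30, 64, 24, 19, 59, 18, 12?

6

One longest increasing subsequence is 7, 11, 22, 61, 63, 64 (positions 4,6,7,10,12,15), of length 6; no longer one exists.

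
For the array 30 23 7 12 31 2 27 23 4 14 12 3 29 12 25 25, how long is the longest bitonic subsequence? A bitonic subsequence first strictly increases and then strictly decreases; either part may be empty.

8

One longest bitonic subsequence is 7, 12, 31, 27, 23, 14, 12, 3 (positions 3,4,5,7,8,10,11,12): it rises to 31 then falls. Length 8 is optimal.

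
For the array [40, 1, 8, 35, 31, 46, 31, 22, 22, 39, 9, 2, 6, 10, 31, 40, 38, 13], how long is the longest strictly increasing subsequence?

6

Let dp[i] be the longest increasing subsequence ending at position i. Then dp = [1, 1, 2, 3, 3, 4, 3, 3, 3, 4, 3, 2, 3, 4, 5, 6, 6, 5].
The maximum is 6; one witness is 1, 8, 9, 10, 31, 40 at positions 2,3,11,14,15,16.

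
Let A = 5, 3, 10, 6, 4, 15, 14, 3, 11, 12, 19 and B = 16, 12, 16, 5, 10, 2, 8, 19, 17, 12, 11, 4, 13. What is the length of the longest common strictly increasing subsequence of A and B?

A longest common strictly increasing subsequence is 5, 10, 19 (length 3); it appears in order in both A and B, and no longer such subsequence exists.

3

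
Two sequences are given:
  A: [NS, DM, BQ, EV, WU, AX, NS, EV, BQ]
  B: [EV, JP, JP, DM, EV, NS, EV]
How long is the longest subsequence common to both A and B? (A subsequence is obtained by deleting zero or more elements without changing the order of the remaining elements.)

4

A longest common subsequence is DM, EV, NS, EV (length 4); the LCS DP confirms no longer common subsequence exists.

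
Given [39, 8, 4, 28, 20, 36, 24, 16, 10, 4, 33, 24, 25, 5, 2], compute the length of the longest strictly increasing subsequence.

4

Scanning left to right, the best length ending at each element is: 39→1, 8→1, 4→1, 28→2, 20→2, 36→3, 24→3, 16→2, 10→2, 4→1, 33→4, 24→3, 25→4, 5→2, 2→1.
So the longest increasing subsequence has length 4, e.g. 8, 20, 24, 33.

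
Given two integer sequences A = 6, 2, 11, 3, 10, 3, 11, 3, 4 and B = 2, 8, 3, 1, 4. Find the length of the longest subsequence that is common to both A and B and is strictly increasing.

3

For each value that appears in both, track the longest common increasing run ending there.
The best achievable length is 3; one witness is 2, 3, 4 (A-positions 2,4,9, B-positions 1,3,5).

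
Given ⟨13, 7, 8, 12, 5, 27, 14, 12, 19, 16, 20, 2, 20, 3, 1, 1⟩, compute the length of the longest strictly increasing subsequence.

One longest increasing subsequence is 7, 8, 12, 14, 19, 20 (positions 2,3,4,7,9,11), of length 6; no longer one exists.

6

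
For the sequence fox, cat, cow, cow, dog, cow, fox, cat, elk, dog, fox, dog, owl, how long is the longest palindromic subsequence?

7

One longest palindromic subsequence is fox cat cow dog cow cat fox (positions 1,2,4,5,6,8,11); it reads the same forward and backward, and the interval DP gives dp[1][13] = 7.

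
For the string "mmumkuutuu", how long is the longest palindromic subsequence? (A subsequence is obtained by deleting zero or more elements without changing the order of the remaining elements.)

5

One longest palindromic subsequence is uutuu (positions 3,6,8,9,10); it reads the same forward and backward, and the interval DP gives dp[1][10] = 5.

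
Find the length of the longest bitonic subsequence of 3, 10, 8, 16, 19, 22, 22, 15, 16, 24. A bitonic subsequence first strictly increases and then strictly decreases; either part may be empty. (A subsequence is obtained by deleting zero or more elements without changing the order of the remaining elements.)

6

One longest bitonic subsequence is 3, 10, 16, 19, 22, 16 (positions 1,2,4,5,6,9): it rises to 22 then falls. Length 6 is optimal.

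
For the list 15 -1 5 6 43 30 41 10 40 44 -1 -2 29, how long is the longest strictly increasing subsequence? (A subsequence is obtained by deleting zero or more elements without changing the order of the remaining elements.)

One longest increasing subsequence is -1, 5, 6, 30, 41, 44 (positions 2,3,4,6,7,10), of length 6; no longer one exists.

6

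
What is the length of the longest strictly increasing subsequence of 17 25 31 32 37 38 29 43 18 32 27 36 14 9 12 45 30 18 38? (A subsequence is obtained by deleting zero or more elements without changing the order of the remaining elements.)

Let dp[i] be the longest increasing subsequence ending at position i. Then dp = [1, 2, 3, 4, 5, 6, 3, 7, 2, 4, 3, 5, 1, 1, 2, 8, 4, 3, 6].
The maximum is 8; one witness is 17, 25, 31, 32, 37, 38, 43, 45 at positions 1,2,3,4,5,6,8,16.

8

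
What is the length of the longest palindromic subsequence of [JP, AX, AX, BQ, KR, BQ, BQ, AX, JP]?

Using dp[i][j] = 2 + dp[i+1][j−1] if the ends match, else max(dp[i+1][j], dp[i][j−1]):
dp[1][9] = 7. A witness is JP AX BQ BQ BQ AX JP at positions 1,2,4,6,7,8,9.

7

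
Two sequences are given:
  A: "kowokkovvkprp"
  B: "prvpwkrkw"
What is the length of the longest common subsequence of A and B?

3

A longest common subsequence is wkk (length 3); the LCS DP confirms no longer common subsequence exists.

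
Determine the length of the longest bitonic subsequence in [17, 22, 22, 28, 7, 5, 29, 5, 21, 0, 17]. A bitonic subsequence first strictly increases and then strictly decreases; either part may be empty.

6

One longest bitonic subsequence is 17, 22, 28, 7, 5, 0 (positions 1,2,4,5,8,10): it rises to 28 then falls. Length 6 is optimal.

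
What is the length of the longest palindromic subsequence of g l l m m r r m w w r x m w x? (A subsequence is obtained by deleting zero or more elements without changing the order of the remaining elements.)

One longest palindromic subsequence is mrwwrm (positions 5,7,9,10,11,13); it reads the same forward and backward, and the interval DP gives dp[1][15] = 6.

6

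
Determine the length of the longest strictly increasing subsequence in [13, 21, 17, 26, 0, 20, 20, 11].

Scanning left to right, the best length ending at each element is: 13→1, 21→2, 17→2, 26→3, 0→1, 20→3, 20→3, 11→2.
So the longest increasing subsequence has length 3, e.g. 13, 21, 26.

3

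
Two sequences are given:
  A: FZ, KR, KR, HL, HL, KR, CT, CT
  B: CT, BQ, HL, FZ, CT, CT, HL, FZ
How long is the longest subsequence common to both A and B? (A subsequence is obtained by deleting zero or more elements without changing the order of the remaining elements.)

A longest common subsequence is FZ, CT, CT (length 3); the LCS DP confirms no longer common subsequence exists.

3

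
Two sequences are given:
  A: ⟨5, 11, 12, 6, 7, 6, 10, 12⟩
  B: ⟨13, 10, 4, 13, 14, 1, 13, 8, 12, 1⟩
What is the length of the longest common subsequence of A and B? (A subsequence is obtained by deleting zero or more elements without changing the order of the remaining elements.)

Backtracking the LCS table gives one alignment: 10 (A7,B2) → 12 (A8,B9).
So the longest common subsequence has length 2.

2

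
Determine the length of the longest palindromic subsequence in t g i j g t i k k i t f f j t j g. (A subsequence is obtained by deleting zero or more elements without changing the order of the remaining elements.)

10

Using dp[i][j] = 2 + dp[i+1][j−1] if the ends match, else max(dp[i+1][j], dp[i][j−1]):
dp[1][17] = 10. A witness is gjtikkitjg at positions 2,4,6,7,8,9,10,15,16,17.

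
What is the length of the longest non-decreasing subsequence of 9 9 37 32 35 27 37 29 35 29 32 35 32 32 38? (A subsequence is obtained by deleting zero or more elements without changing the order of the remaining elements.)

Scanning left to right, the best length ending at each element is: 9→1, 9→2, 37→3, 32→3, 35→4, 27→3, 37→5, 29→4, 35→5, 29→5, 32→6, 35→7, 32→7, 32→8, 38→9.
So the longest non-decreasing subsequence has length 9, e.g. 9, 9, 27, 29, 29, 32, 32, 32, 38.

9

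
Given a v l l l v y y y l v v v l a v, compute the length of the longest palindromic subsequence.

Using dp[i][j] = 2 + dp[i+1][j−1] if the ends match, else max(dp[i+1][j], dp[i][j−1]):
dp[1][16] = 9. A witness is vlvyyyvlv at positions 2,5,6,7,8,9,13,14,16.

9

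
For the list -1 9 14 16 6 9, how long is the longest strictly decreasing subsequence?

Scanning left to right, the best length ending at each element is: -1→1, 9→1, 14→1, 16→1, 6→2, 9→2.
So the longest decreasing subsequence has length 2, e.g. 9, 6.

2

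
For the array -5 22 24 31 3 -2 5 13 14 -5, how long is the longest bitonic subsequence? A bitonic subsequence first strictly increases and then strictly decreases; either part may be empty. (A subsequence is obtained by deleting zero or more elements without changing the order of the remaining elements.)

One longest bitonic subsequence is -5, 22, 24, 31, 3, -2, -5 (positions 1,2,3,4,5,6,10): it rises to 31 then falls. Length 7 is optimal.

7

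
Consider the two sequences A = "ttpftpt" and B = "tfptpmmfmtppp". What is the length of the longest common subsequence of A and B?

Backtracking the LCS table gives one alignment: t (A1,B1) → t (A2,B4) → p (A3,B5) → f (A4,B8) → t (A5,B10) → p (A6,B13).
So the longest common subsequence has length 6.

6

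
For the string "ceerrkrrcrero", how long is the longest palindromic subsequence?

One longest palindromic subsequence is errrrre (positions 3,4,5,7,8,10,11); it reads the same forward and backward, and the interval DP gives dp[1][13] = 7.

7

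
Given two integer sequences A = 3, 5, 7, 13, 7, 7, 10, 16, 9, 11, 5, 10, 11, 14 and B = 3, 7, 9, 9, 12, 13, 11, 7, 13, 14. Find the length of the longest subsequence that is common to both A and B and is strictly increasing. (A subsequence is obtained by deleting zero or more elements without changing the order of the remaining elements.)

A longest common strictly increasing subsequence is 3, 7, 9, 11, 14 (length 5); it appears in order in both A and B, and no longer such subsequence exists.

5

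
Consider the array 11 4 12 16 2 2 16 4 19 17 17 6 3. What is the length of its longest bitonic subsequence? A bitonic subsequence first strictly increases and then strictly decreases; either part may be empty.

Let inc[i] be the LIS ending at i and dec[i] the longest strictly decreasing subsequence starting at i. inc = [1, 1, 2, 3, 1, 1, 3, 2, 4, 4, 4, 3, 2], dec = [3, 2, 3, 3, 1, 1, 3, 2, 4, 3, 3, 2, 1].
max_i inc[i]+dec[i]−1 = 7, with one witness 11, 12, 16, 19, 17, 6, 3.

7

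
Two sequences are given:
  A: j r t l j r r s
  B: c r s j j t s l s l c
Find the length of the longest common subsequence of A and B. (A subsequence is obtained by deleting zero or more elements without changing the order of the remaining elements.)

4

Backtracking the LCS table gives one alignment: j (A1,B5) → t (A3,B6) → l (A4,B8) → s (A8,B9).
So the longest common subsequence has length 4.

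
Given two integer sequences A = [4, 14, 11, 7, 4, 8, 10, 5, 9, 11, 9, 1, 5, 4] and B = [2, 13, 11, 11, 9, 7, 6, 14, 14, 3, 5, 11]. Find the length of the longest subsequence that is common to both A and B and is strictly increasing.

2

A longest common strictly increasing subsequence is 9, 11 (length 2); it appears in order in both A and B, and no longer such subsequence exists.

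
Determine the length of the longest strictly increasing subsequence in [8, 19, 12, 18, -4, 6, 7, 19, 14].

Let dp[i] be the longest increasing subsequence ending at position i. Then dp = [1, 2, 2, 3, 1, 2, 3, 4, 4].
The maximum is 4; one witness is 8, 12, 18, 19 at positions 1,3,4,8.

4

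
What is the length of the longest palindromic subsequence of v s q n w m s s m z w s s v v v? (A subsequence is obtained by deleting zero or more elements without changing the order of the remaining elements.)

10

Using dp[i][j] = 2 + dp[i+1][j−1] if the ends match, else max(dp[i+1][j], dp[i][j−1]):
dp[1][16] = 10. A witness is vswmssmwsv at positions 1,2,5,6,7,8,9,11,13,16.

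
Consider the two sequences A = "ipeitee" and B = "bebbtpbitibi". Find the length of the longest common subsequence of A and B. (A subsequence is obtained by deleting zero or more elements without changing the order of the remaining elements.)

3

A longest common subsequence is pit (length 3); the LCS DP confirms no longer common subsequence exists.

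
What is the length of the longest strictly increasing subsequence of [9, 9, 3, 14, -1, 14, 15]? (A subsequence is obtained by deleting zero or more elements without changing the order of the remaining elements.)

Let dp[i] be the longest increasing subsequence ending at position i. Then dp = [1, 1, 1, 2, 1, 2, 3].
The maximum is 3; one witness is 9, 14, 15 at positions 1,4,7.

3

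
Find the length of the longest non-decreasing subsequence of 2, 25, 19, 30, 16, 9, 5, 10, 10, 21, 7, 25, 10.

6

One longest non-decreasing subsequence is 2, 9, 10, 10, 21, 25 (positions 1,6,8,9,10,12), of length 6; no longer one exists.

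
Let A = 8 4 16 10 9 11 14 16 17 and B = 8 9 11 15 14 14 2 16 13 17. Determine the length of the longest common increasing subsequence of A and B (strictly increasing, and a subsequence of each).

A longest common strictly increasing subsequence is 8, 9, 11, 14, 16, 17 (length 6); it appears in order in both A and B, and no longer such subsequence exists.

6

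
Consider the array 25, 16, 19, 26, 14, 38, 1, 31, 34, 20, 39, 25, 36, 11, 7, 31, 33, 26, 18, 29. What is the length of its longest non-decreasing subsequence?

Let dp[i] be the longest non-decreasing subsequence ending at position i. Then dp = [1, 1, 2, 3, 1, 4, 1, 4, 5, 3, 6, 4, 6, 2, 2, 5, 6, 5, 3, 6].
The maximum is 6; one witness is 16, 19, 26, 31, 34, 39 at positions 2,3,4,8,9,11.

6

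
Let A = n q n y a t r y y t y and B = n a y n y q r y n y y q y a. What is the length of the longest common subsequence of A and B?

7

Backtracking the LCS table gives one alignment: n (A1,B1) → n (A3,B4) → y (A4,B5) → r (A7,B7) → y (A8,B10) → y (A9,B11) → y (A11,B13).
So the longest common subsequence has length 7.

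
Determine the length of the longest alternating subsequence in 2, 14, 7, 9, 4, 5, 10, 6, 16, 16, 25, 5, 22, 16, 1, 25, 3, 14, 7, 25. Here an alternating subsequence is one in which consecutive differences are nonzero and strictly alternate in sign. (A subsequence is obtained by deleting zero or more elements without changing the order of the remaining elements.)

16

A longest alternating subsequence is 2, 14, 7, 9, 4, 10, 6, 16, 5, 22, 16, 25, 3, 14, 7, 25 (positions 1,2,3,4,5,7,8,9,12,13,14,16,17,18,19,20); its 15 consecutive differences strictly alternate in sign, and length 16 is optimal.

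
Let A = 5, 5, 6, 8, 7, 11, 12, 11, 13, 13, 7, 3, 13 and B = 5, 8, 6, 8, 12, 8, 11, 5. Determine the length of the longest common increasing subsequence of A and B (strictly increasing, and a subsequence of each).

For each value that appears in both, track the longest common increasing run ending there.
The best achievable length is 4; one witness is 5, 6, 8, 12 (A-positions 1,3,4,7, B-positions 1,3,4,5).

4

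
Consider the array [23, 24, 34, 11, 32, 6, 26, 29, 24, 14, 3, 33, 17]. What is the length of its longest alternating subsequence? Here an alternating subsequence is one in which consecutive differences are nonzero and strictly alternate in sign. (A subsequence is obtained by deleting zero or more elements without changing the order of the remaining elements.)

9

Track the best alternating length ending on an up-step vs a down-step at each position: up/down = 1/1, 2/1, 2/1, 1/3, 4/3, 1/5, 6/5, 6/5, 6/7, 6/7, 1/7, 8/3, 8/9.
The maximum over both is 9; one such subsequence is 23, 24, 11, 32, 6, 26, 24, 33, 17.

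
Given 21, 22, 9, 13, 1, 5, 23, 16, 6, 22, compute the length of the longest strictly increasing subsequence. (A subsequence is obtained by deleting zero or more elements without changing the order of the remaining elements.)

One longest increasing subsequence is 9, 13, 16, 22 (positions 3,4,8,10), of length 4; no longer one exists.

4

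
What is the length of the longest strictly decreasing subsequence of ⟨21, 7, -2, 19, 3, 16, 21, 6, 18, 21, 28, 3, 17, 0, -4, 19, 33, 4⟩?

Scanning left to right, the best length ending at each element is: 21→1, 7→2, -2→3, 19→2, 3→3, 16→3, 21→1, 6→4, 18→3, 21→1, 28→1, 3→5, 17→4, 0→6, -4→7, 19→2, 33→1, 4→5.
So the longest decreasing subsequence has length 7, e.g. 21, 19, 16, 6, 3, 0, -4.

7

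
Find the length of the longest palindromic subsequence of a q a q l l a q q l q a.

One longest palindromic subsequence is aqlqqlqa (positions 1,2,5,8,9,10,11,12); it reads the same forward and backward, and the interval DP gives dp[1][12] = 8.

8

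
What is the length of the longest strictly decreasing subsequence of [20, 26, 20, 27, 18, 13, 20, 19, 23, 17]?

One longest decreasing subsequence is 26, 20, 18, 13 (positions 2,3,5,6), of length 4; no longer one exists.

4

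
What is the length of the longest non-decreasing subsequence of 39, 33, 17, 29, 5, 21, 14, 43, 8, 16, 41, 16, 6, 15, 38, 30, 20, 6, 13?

Let dp[i] be the longest non-decreasing subsequence ending at position i. Then dp = [1, 1, 1, 2, 1, 2, 2, 3, 2, 3, 4, 4, 2, 3, 5, 5, 5, 3, 4].
The maximum is 5; one witness is 5, 14, 16, 16, 38 at positions 5,7,10,12,15.

5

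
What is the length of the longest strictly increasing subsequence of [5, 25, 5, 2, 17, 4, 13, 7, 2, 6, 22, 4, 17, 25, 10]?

5

One longest increasing subsequence is 2, 4, 13, 22, 25 (positions 4,6,7,11,14), of length 5; no longer one exists.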